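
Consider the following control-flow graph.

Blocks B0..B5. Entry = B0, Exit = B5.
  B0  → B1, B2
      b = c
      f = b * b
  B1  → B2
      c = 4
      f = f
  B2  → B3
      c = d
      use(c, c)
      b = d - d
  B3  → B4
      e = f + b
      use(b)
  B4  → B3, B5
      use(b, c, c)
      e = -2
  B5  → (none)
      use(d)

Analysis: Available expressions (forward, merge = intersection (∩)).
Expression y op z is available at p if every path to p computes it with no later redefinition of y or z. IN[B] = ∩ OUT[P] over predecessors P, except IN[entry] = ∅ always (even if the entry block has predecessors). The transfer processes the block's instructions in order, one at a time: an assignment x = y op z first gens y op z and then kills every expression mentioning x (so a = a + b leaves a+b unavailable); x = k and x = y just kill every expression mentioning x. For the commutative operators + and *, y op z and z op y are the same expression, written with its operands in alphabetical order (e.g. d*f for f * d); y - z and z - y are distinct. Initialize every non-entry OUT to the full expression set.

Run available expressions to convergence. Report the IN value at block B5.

Per-block solution:
  B0: | IN={} | OUT={b*b}
  B1: | IN={b*b} | OUT={b*b}
  B2: | IN={b*b} | OUT={d-d}
  B3: | IN={d-d} | OUT={b+f, d-d}
  B4: | IN={b+f, d-d} | OUT={b+f, d-d}
  B5: | IN={b+f, d-d} | OUT={b+f, d-d}

Merge at B5: IN[B5] = OUT[B4] = {b+f, d-d}

Answer: {b+f, d-d}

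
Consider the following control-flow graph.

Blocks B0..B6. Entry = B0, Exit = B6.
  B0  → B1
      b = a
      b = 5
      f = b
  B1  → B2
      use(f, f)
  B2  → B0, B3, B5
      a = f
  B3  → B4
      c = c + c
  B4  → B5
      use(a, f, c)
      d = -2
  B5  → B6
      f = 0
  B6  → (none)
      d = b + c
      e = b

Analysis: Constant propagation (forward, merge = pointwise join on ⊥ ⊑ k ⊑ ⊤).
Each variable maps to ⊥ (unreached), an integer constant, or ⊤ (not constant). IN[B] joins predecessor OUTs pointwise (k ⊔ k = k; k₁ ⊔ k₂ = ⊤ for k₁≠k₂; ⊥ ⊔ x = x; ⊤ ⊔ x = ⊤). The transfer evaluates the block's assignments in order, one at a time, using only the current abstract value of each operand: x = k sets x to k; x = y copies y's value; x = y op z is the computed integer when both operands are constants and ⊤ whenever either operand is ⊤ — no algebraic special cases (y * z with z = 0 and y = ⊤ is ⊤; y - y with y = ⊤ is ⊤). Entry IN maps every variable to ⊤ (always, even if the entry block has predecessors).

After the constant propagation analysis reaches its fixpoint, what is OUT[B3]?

Answer: {a: 5, b: 5, c: ⊤, d: ⊤, e: ⊤, f: 5}

Derivation:
Per-block solution:
  B0:  IN=(all ⊤)  OUT={b:5, f:5; rest ⊤}
  B1:  IN={b:5, f:5; rest ⊤}  OUT={b:5, f:5; rest ⊤}
  B2:  IN={b:5, f:5; rest ⊤}  OUT={a:5, b:5, f:5; rest ⊤}
  B3:  IN={a:5, b:5, f:5; rest ⊤}  OUT={a:5, b:5, f:5; rest ⊤}
  B4:  IN={a:5, b:5, f:5; rest ⊤}  OUT={a:5, b:5, d:-2, f:5; rest ⊤}
  B5:  IN={a:5, b:5, f:5; rest ⊤}  OUT={a:5, b:5, f:0; rest ⊤}
  B6:  IN={a:5, b:5, f:0; rest ⊤}  OUT={a:5, b:5, e:5, f:0; rest ⊤}

Merge at B3: IN[B3] = OUT[B2] = {a: 5, b: 5, c: ⊤, d: ⊤, e: ⊤, f: 5}
Applying B3's transfer function to that IN value gives OUT[B3] (row B3 above).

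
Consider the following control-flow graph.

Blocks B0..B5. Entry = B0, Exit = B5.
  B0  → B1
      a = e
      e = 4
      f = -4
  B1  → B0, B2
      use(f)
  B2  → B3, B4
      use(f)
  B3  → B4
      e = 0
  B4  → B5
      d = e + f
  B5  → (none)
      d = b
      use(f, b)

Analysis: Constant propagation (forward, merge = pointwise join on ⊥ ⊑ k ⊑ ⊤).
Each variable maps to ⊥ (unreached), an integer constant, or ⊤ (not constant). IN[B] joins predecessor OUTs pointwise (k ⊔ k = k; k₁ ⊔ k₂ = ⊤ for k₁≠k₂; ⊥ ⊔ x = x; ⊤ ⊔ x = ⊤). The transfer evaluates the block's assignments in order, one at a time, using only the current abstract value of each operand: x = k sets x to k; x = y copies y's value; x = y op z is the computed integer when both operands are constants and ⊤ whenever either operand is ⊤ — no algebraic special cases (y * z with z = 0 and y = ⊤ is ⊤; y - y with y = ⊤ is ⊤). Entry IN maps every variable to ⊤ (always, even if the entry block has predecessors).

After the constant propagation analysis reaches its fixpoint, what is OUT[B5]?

Fixpoint table:
  B0:  IN=(all ⊤)  OUT={e:4, f:-4; rest ⊤}
  B1:  IN={e:4, f:-4; rest ⊤}  OUT={e:4, f:-4; rest ⊤}
  B2:  IN={e:4, f:-4; rest ⊤}  OUT={e:4, f:-4; rest ⊤}
  B3:  IN={e:4, f:-4; rest ⊤}  OUT={e:0, f:-4; rest ⊤}
  B4:  IN={f:-4; rest ⊤}  OUT={f:-4; rest ⊤}
  B5:  IN={f:-4; rest ⊤}  OUT={f:-4; rest ⊤}

Merge at B5: IN[B5] = OUT[B4] = {a: ⊤, b: ⊤, c: ⊤, d: ⊤, e: ⊤, f: -4}
Applying B5's transfer function to that IN value gives OUT[B5] (row B5 above).

Answer: {a: ⊤, b: ⊤, c: ⊤, d: ⊤, e: ⊤, f: -4}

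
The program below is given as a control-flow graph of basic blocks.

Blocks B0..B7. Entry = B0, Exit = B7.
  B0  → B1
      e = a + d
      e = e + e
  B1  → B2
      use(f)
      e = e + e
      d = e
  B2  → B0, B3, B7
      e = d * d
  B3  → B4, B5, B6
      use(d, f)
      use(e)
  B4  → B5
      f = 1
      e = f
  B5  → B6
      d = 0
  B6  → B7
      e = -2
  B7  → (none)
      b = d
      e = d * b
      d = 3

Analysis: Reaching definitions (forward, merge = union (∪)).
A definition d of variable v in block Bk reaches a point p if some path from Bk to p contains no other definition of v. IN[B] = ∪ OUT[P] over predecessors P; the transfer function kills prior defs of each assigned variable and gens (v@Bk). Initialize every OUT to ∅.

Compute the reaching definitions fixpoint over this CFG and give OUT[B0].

Converged values:
  B0:   IN={d@B1, e@B2}   OUT={d@B1, e@B0}
  B1:   IN={d@B1, e@B0}   OUT={d@B1, e@B1}
  B2:   IN={d@B1, e@B1}   OUT={d@B1, e@B2}
  B3:   IN={d@B1, e@B2}   OUT={d@B1, e@B2}
  B4:   IN={d@B1, e@B2}   OUT={d@B1, e@B4, f@B4}
  B5:   IN={d@B1, e@B2, e@B4, f@B4}   OUT={d@B5, e@B2, e@B4, f@B4}
  B6:   IN={d@B1, d@B5, e@B2, e@B4, f@B4}   OUT={d@B1, d@B5, e@B6, f@B4}
  B7:   IN={d@B1, d@B5, e@B2, e@B6, f@B4}   OUT={b@B7, d@B7, e@B7, f@B4}

Merge at B0 (entry node, so the boundary value {} is joined with the incoming edge(s)): IN[B0] = {} ⊔ OUT[B2] = {d@B1, e@B2}
Applying B0's transfer function to that IN value gives OUT[B0] (row B0 above).

Answer: {d@B1, e@B0}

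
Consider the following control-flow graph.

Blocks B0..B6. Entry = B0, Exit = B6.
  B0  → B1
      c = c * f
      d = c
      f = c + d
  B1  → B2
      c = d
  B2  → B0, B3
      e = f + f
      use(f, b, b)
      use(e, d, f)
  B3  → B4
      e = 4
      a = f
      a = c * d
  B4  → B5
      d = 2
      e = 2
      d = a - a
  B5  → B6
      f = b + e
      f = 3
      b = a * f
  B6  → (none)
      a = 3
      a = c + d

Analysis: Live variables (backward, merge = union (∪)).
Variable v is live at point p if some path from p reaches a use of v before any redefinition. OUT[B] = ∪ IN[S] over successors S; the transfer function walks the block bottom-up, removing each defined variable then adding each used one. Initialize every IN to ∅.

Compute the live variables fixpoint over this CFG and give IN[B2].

Answer: {b, c, d, f}

Trace:
Per-block solution:
  B0:   IN={b, c, f}   OUT={b, d, f}
  B1:   IN={b, d, f}   OUT={b, c, d, f}
  B2:   IN={b, c, d, f}   OUT={b, c, d, f}
  B3:   IN={b, c, d, f}   OUT={a, b, c}
  B4:   IN={a, b, c}   OUT={a, b, c, d, e}
  B5:   IN={a, b, c, d, e}   OUT={c, d}
  B6:   IN={c, d}   OUT={}

Merge at B2: OUT[B2] = IN[B0] ⊔ IN[B3] = {b, c, d, f}
Applying B2's transfer function to that OUT value gives IN[B2] (row B2 above).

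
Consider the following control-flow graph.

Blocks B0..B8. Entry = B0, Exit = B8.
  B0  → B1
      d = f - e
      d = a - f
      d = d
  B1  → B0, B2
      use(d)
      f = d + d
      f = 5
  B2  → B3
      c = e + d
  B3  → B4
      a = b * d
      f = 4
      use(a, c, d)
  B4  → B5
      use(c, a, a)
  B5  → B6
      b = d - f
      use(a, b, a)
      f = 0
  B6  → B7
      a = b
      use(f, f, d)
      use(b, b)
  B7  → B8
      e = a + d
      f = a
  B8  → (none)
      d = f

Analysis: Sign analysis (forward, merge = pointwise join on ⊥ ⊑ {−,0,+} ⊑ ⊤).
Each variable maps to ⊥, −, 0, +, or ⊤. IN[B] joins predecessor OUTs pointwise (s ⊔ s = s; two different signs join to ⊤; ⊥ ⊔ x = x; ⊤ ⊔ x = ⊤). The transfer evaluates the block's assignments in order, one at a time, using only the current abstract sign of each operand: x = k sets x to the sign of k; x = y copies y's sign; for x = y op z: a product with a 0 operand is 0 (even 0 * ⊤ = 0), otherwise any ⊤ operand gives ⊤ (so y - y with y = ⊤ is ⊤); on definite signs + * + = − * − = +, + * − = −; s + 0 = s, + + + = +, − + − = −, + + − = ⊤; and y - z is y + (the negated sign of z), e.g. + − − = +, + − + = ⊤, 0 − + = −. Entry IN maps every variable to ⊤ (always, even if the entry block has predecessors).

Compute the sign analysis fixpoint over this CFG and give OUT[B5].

Answer: {a: ⊤, b: ⊤, c: ⊤, d: ⊤, e: ⊤, f: 0}

Trace:
Fixpoint table:
  B0: | IN=(all ⊤) | OUT=(all ⊤)
  B1: | IN=(all ⊤) | OUT={f:+; rest ⊤}
  B2: | IN={f:+; rest ⊤} | OUT={f:+; rest ⊤}
  B3: | IN={f:+; rest ⊤} | OUT={f:+; rest ⊤}
  B4: | IN={f:+; rest ⊤} | OUT={f:+; rest ⊤}
  B5: | IN={f:+; rest ⊤} | OUT={f:0; rest ⊤}
  B6: | IN={f:0; rest ⊤} | OUT={f:0; rest ⊤}
  B7: | IN={f:0; rest ⊤} | OUT=(all ⊤)
  B8: | IN=(all ⊤) | OUT=(all ⊤)

Merge at B5: IN[B5] = OUT[B4] = {a: ⊤, b: ⊤, c: ⊤, d: ⊤, e: ⊤, f: +}
Applying B5's transfer function to that IN value gives OUT[B5] (row B5 above).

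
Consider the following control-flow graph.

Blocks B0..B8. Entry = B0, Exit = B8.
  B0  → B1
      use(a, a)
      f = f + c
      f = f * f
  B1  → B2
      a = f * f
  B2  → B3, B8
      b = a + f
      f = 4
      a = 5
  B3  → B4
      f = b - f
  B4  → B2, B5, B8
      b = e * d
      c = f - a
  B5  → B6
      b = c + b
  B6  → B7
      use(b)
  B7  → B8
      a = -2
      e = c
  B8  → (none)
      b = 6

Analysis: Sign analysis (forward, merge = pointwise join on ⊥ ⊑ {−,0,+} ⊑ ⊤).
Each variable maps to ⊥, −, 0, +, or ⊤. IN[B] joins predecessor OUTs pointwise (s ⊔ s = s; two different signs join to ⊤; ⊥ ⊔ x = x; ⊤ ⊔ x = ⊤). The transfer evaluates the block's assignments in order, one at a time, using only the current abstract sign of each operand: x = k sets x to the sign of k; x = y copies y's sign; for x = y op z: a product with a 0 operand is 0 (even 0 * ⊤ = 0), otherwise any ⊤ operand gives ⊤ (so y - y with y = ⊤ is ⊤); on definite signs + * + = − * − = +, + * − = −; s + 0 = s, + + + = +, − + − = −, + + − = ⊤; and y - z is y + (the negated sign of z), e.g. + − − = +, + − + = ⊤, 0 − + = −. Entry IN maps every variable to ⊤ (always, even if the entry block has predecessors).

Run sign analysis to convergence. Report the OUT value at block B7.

Answer: {a: -, b: ⊤, c: ⊤, d: ⊤, e: ⊤, f: ⊤}

Trace:
Converged values:
  B0:  IN=(all ⊤)  OUT=(all ⊤)
  B1:  IN=(all ⊤)  OUT=(all ⊤)
  B2:  IN=(all ⊤)  OUT={a:+, f:+; rest ⊤}
  B3:  IN={a:+, f:+; rest ⊤}  OUT={a:+; rest ⊤}
  B4:  IN={a:+; rest ⊤}  OUT={a:+; rest ⊤}
  B5:  IN={a:+; rest ⊤}  OUT={a:+; rest ⊤}
  B6:  IN={a:+; rest ⊤}  OUT={a:+; rest ⊤}
  B7:  IN={a:+; rest ⊤}  OUT={a:-; rest ⊤}
  B8:  IN=(all ⊤)  OUT={b:+; rest ⊤}

Merge at B7: IN[B7] = OUT[B6] = {a: +, b: ⊤, c: ⊤, d: ⊤, e: ⊤, f: ⊤}
Applying B7's transfer function to that IN value gives OUT[B7] (row B7 above).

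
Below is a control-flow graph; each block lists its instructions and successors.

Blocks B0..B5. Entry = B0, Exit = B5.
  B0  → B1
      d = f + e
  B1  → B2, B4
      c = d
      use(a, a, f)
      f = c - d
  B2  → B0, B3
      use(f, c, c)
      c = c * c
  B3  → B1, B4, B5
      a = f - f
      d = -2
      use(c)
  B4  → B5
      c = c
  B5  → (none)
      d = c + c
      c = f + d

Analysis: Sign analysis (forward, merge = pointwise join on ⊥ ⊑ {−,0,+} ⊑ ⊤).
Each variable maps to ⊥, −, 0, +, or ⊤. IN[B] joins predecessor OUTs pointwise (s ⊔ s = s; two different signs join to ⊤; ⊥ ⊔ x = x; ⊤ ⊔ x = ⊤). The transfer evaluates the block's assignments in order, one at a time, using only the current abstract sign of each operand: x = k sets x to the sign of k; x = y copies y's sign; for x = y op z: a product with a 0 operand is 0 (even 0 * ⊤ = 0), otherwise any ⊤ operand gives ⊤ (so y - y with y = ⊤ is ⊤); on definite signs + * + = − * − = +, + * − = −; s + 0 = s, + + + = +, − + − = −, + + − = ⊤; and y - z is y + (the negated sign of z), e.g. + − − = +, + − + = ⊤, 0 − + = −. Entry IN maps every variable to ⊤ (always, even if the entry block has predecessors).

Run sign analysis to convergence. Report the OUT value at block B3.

Answer: {a: ⊤, b: ⊤, c: ⊤, d: -, e: ⊤, f: ⊤}

Trace:
Fixpoint table:
  B0:  IN=(all ⊤)  OUT=(all ⊤)
  B1:  IN=(all ⊤)  OUT=(all ⊤)
  B2:  IN=(all ⊤)  OUT=(all ⊤)
  B3:  IN=(all ⊤)  OUT={d:-; rest ⊤}
  B4:  IN=(all ⊤)  OUT=(all ⊤)
  B5:  IN=(all ⊤)  OUT=(all ⊤)

Merge at B3: IN[B3] = OUT[B2] = {a: ⊤, b: ⊤, c: ⊤, d: ⊤, e: ⊤, f: ⊤}
Applying B3's transfer function to that IN value gives OUT[B3] (row B3 above).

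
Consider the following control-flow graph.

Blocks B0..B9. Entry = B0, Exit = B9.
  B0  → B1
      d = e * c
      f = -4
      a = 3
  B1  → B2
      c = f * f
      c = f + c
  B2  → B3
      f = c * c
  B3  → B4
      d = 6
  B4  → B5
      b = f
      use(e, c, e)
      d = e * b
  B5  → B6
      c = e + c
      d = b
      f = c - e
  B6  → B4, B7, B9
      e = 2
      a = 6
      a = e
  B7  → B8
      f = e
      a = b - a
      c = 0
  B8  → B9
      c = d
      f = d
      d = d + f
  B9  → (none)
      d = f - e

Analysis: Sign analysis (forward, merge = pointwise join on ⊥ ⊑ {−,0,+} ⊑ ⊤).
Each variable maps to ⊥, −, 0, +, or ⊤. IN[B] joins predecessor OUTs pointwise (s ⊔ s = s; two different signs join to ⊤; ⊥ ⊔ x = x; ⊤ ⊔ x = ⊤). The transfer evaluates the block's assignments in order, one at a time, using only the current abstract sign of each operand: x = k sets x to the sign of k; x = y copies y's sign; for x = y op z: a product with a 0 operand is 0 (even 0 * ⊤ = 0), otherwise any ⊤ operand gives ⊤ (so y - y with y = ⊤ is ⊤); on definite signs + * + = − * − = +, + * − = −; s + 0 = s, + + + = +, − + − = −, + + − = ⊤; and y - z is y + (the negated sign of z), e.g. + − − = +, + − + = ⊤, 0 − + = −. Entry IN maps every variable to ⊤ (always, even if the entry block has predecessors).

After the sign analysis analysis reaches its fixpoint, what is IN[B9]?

Converged values:
  B0:  IN=(all ⊤)  OUT={a:+, f:-; rest ⊤}
  B1:  IN={a:+, f:-; rest ⊤}  OUT={a:+, f:-; rest ⊤}
  B2:  IN={a:+, f:-; rest ⊤}  OUT={a:+; rest ⊤}
  B3:  IN={a:+; rest ⊤}  OUT={a:+, d:+; rest ⊤}
  B4:  IN={a:+; rest ⊤}  OUT={a:+; rest ⊤}
  B5:  IN={a:+; rest ⊤}  OUT={a:+; rest ⊤}
  B6:  IN={a:+; rest ⊤}  OUT={a:+, e:+; rest ⊤}
  B7:  IN={a:+, e:+; rest ⊤}  OUT={c:0, e:+, f:+; rest ⊤}
  B8:  IN={c:0, e:+, f:+; rest ⊤}  OUT={e:+; rest ⊤}
  B9:  IN={e:+; rest ⊤}  OUT={e:+; rest ⊤}

Merge at B9: IN[B9] = OUT[B6] ⊔ OUT[B8] = {a: ⊤, b: ⊤, c: ⊤, d: ⊤, e: +, f: ⊤}

Answer: {a: ⊤, b: ⊤, c: ⊤, d: ⊤, e: +, f: ⊤}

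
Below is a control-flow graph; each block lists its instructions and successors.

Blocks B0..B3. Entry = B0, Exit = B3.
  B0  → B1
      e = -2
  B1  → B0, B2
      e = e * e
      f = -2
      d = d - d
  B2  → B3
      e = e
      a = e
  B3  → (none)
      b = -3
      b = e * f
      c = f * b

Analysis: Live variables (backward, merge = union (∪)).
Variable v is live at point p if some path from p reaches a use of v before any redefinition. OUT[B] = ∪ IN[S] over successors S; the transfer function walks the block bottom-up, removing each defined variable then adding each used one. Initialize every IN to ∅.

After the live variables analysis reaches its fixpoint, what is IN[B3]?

Fixpoint table:
  B0:   IN={d}   OUT={d, e}
  B1:   IN={d, e}   OUT={d, e, f}
  B2:   IN={e, f}   OUT={e, f}
  B3:   IN={e, f}   OUT={}

B3 is the boundary node: OUT[B3] = {}
Applying B3's transfer function to that OUT value gives IN[B3] (row B3 above).

Answer: {e, f}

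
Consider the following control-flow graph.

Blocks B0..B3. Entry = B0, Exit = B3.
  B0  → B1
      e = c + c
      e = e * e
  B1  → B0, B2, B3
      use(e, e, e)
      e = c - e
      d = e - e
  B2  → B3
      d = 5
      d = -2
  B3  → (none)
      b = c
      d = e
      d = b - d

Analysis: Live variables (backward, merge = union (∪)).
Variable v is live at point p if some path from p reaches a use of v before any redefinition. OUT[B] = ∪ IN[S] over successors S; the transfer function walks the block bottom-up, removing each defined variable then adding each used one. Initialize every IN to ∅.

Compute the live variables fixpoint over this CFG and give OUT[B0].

Fixpoint table:
  B0:  IN={c}  OUT={c, e}
  B1:  IN={c, e}  OUT={c, e}
  B2:  IN={c, e}  OUT={c, e}
  B3:  IN={c, e}  OUT={}

Merge at B0: OUT[B0] = IN[B1] = {c, e}

Answer: {c, e}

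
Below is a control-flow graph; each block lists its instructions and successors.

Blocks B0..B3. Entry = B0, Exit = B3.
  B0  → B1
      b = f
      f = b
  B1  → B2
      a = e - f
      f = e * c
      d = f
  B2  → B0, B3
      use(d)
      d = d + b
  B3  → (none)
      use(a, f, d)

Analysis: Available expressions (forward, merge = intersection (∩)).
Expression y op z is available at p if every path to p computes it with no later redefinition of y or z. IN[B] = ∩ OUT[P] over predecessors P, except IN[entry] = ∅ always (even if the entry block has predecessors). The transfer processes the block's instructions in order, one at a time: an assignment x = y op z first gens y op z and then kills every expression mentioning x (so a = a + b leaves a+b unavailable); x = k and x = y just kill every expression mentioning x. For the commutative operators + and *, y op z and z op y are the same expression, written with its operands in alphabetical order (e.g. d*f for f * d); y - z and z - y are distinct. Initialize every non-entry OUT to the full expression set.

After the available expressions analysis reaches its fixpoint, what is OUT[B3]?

Per-block solution:
  B0:   IN={}   OUT={}
  B1:   IN={}   OUT={c*e}
  B2:   IN={c*e}   OUT={c*e}
  B3:   IN={c*e}   OUT={c*e}

Merge at B3: IN[B3] = OUT[B2] = {c*e}
Applying B3's transfer function to that IN value gives OUT[B3] (row B3 above).

Answer: {c*e}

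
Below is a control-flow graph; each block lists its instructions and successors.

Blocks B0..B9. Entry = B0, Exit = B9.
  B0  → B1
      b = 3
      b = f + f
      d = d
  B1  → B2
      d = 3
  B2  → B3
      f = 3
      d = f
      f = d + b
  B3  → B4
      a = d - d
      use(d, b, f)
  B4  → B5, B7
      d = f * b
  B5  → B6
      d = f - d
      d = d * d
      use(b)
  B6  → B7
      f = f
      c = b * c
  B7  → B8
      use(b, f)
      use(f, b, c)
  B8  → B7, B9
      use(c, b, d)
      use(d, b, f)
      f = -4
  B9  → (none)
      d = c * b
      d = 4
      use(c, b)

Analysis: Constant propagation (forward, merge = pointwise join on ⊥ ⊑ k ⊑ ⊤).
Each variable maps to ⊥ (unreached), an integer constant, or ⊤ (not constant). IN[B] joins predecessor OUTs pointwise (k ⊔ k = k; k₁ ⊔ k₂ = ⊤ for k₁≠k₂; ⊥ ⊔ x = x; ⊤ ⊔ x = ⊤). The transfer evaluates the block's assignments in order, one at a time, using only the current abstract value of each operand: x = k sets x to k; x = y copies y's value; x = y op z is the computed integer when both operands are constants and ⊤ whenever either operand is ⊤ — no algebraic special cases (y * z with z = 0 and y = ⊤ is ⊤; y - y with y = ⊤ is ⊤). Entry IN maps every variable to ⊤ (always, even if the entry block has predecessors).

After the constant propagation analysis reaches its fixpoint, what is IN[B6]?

Answer: {a: 0, b: ⊤, c: ⊤, d: ⊤, e: ⊤, f: ⊤}

Derivation:
Fixpoint table:
  B0: | IN=(all ⊤) | OUT=(all ⊤)
  B1: | IN=(all ⊤) | OUT={d:3; rest ⊤}
  B2: | IN={d:3; rest ⊤} | OUT={d:3; rest ⊤}
  B3: | IN={d:3; rest ⊤} | OUT={a:0, d:3; rest ⊤}
  B4: | IN={a:0, d:3; rest ⊤} | OUT={a:0; rest ⊤}
  B5: | IN={a:0; rest ⊤} | OUT={a:0; rest ⊤}
  B6: | IN={a:0; rest ⊤} | OUT={a:0; rest ⊤}
  B7: | IN={a:0; rest ⊤} | OUT={a:0; rest ⊤}
  B8: | IN={a:0; rest ⊤} | OUT={a:0, f:-4; rest ⊤}
  B9: | IN={a:0, f:-4; rest ⊤} | OUT={a:0, d:4, f:-4; rest ⊤}

Merge at B6: IN[B6] = OUT[B5] = {a: 0, b: ⊤, c: ⊤, d: ⊤, e: ⊤, f: ⊤}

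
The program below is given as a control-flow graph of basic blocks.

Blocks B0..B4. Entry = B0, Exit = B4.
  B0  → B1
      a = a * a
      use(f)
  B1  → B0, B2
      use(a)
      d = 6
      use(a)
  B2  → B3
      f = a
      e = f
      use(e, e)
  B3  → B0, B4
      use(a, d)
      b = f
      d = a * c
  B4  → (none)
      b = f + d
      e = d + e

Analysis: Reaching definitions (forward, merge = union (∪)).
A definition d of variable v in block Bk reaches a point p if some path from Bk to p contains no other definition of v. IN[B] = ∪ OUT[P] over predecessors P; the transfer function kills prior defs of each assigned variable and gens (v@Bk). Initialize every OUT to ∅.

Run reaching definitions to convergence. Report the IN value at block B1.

Answer: {a@B0, b@B3, d@B1, d@B3, e@B2, f@B2}

Working:
Converged values:
  B0:  IN={a@B0, b@B3, d@B1, d@B3, e@B2, f@B2}  OUT={a@B0, b@B3, d@B1, d@B3, e@B2, f@B2}
  B1:  IN={a@B0, b@B3, d@B1, d@B3, e@B2, f@B2}  OUT={a@B0, b@B3, d@B1, e@B2, f@B2}
  B2:  IN={a@B0, b@B3, d@B1, e@B2, f@B2}  OUT={a@B0, b@B3, d@B1, e@B2, f@B2}
  B3:  IN={a@B0, b@B3, d@B1, e@B2, f@B2}  OUT={a@B0, b@B3, d@B3, e@B2, f@B2}
  B4:  IN={a@B0, b@B3, d@B3, e@B2, f@B2}  OUT={a@B0, b@B4, d@B3, e@B4, f@B2}

Merge at B1: IN[B1] = OUT[B0] = {a@B0, b@B3, d@B1, d@B3, e@B2, f@B2}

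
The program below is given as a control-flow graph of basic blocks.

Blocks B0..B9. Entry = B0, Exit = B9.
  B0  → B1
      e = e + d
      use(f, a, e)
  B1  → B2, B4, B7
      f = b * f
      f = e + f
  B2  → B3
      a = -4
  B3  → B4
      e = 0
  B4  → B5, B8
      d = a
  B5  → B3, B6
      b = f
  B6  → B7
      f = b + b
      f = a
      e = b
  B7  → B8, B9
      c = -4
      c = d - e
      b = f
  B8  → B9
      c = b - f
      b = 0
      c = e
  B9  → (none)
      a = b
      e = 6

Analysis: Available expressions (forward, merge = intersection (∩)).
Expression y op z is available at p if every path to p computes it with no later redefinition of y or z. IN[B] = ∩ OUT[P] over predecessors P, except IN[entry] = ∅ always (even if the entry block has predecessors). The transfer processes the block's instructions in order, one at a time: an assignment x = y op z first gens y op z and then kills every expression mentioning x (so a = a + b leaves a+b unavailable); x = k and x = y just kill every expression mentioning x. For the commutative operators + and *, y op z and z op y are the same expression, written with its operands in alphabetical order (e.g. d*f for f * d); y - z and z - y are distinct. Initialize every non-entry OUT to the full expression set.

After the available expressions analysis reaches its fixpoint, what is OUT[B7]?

Fixpoint table:
  B0:   IN={}   OUT={}
  B1:   IN={}   OUT={}
  B2:   IN={}   OUT={}
  B3:   IN={}   OUT={}
  B4:   IN={}   OUT={}
  B5:   IN={}   OUT={}
  B6:   IN={}   OUT={b+b}
  B7:   IN={}   OUT={d-e}
  B8:   IN={}   OUT={}
  B9:   IN={}   OUT={}

Merge at B7: IN[B7] = OUT[B1] ∩ OUT[B6] = {}
Applying B7's transfer function to that IN value gives OUT[B7] (row B7 above).

Answer: {d-e}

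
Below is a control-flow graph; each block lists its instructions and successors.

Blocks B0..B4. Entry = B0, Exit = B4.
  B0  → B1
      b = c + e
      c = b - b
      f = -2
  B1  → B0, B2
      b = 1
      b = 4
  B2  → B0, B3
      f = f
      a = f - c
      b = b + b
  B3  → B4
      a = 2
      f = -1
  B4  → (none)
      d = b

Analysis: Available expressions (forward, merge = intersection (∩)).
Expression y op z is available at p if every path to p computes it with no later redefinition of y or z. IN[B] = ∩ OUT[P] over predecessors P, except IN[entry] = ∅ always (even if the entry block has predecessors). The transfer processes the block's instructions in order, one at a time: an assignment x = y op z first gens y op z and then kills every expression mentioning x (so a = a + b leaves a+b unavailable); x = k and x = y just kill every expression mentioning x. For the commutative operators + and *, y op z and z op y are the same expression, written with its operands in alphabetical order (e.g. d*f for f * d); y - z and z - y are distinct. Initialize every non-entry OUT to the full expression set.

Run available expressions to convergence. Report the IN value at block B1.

Answer: {b-b}

Derivation:
Per-block solution:
  B0:  IN={}  OUT={b-b}
  B1:  IN={b-b}  OUT={}
  B2:  IN={}  OUT={f-c}
  B3:  IN={f-c}  OUT={}
  B4:  IN={}  OUT={}

Merge at B1: IN[B1] = OUT[B0] = {b-b}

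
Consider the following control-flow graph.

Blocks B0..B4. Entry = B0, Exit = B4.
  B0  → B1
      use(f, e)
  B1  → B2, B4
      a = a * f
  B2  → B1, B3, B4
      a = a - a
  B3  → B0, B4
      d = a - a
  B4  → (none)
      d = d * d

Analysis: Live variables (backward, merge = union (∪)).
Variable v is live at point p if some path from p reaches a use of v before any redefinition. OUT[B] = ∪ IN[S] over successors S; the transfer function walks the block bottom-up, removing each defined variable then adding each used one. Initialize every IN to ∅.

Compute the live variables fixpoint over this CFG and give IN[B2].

Per-block solution:
  B0:  IN={a, d, e, f}  OUT={a, d, e, f}
  B1:  IN={a, d, e, f}  OUT={a, d, e, f}
  B2:  IN={a, d, e, f}  OUT={a, d, e, f}
  B3:  IN={a, e, f}  OUT={a, d, e, f}
  B4:  IN={d}  OUT={}

Merge at B2: OUT[B2] = IN[B1] ⊔ IN[B3] ⊔ IN[B4] = {a, d, e, f}
Applying B2's transfer function to that OUT value gives IN[B2] (row B2 above).

Answer: {a, d, e, f}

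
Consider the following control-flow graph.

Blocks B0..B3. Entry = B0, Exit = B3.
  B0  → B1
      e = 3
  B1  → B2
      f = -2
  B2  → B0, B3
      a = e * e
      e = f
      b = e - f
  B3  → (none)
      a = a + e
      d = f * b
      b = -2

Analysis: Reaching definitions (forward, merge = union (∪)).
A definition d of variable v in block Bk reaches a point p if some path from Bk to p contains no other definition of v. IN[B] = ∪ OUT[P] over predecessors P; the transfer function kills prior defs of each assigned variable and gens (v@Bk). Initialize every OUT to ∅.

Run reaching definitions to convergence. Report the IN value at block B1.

Per-block solution:
  B0: | IN={a@B2, b@B2, e@B2, f@B1} | OUT={a@B2, b@B2, e@B0, f@B1}
  B1: | IN={a@B2, b@B2, e@B0, f@B1} | OUT={a@B2, b@B2, e@B0, f@B1}
  B2: | IN={a@B2, b@B2, e@B0, f@B1} | OUT={a@B2, b@B2, e@B2, f@B1}
  B3: | IN={a@B2, b@B2, e@B2, f@B1} | OUT={a@B3, b@B3, d@B3, e@B2, f@B1}

Merge at B1: IN[B1] = OUT[B0] = {a@B2, b@B2, e@B0, f@B1}

Answer: {a@B2, b@B2, e@B0, f@B1}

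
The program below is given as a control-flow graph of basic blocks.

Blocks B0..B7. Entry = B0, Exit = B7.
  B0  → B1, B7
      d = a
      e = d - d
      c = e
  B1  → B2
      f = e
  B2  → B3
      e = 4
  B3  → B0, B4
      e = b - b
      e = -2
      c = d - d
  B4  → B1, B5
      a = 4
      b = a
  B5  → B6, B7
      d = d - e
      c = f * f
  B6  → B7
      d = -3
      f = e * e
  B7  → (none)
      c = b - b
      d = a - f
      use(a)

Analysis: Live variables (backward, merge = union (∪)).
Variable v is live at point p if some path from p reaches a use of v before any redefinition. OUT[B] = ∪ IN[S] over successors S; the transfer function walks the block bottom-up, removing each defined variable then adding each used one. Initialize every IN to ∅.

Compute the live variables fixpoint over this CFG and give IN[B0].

Converged values:
  B0: | IN={a, b, f} | OUT={a, b, d, e, f}
  B1: | IN={a, b, d, e} | OUT={a, b, d, f}
  B2: | IN={a, b, d, f} | OUT={a, b, d, f}
  B3: | IN={a, b, d, f} | OUT={a, b, d, e, f}
  B4: | IN={d, e, f} | OUT={a, b, d, e, f}
  B5: | IN={a, b, d, e, f} | OUT={a, b, e, f}
  B6: | IN={a, b, e} | OUT={a, b, f}
  B7: | IN={a, b, f} | OUT={}

Merge at B0: OUT[B0] = IN[B1] ⊔ IN[B7] = {a, b, d, e, f}
Applying B0's transfer function to that OUT value gives IN[B0] (row B0 above).

Answer: {a, b, f}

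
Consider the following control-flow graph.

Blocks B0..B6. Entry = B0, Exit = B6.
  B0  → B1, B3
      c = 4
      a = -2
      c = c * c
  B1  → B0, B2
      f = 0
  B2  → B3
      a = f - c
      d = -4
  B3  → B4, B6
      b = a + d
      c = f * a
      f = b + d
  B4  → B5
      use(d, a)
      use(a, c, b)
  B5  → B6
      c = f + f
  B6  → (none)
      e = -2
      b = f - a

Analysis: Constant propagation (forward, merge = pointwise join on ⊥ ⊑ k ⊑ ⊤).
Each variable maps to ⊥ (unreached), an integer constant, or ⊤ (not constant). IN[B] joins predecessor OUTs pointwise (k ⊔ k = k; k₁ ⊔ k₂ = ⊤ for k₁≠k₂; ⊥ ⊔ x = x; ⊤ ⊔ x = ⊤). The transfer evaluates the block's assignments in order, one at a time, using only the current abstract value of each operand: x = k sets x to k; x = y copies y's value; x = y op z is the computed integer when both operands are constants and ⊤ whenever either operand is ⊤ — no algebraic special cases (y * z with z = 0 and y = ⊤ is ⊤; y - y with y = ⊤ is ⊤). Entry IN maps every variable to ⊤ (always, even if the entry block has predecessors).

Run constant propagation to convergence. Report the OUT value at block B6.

Per-block solution:
  B0:   IN=(all ⊤)   OUT={a:-2, c:16; rest ⊤}
  B1:   IN={a:-2, c:16; rest ⊤}   OUT={a:-2, c:16, f:0; rest ⊤}
  B2:   IN={a:-2, c:16, f:0; rest ⊤}   OUT={a:-16, c:16, d:-4, f:0; rest ⊤}
  B3:   IN={c:16; rest ⊤}   OUT=(all ⊤)
  B4:   IN=(all ⊤)   OUT=(all ⊤)
  B5:   IN=(all ⊤)   OUT=(all ⊤)
  B6:   IN=(all ⊤)   OUT={e:-2; rest ⊤}

Merge at B6: IN[B6] = OUT[B3] ⊔ OUT[B5] = {a: ⊤, b: ⊤, c: ⊤, d: ⊤, e: ⊤, f: ⊤}
Applying B6's transfer function to that IN value gives OUT[B6] (row B6 above).

Answer: {a: ⊤, b: ⊤, c: ⊤, d: ⊤, e: -2, f: ⊤}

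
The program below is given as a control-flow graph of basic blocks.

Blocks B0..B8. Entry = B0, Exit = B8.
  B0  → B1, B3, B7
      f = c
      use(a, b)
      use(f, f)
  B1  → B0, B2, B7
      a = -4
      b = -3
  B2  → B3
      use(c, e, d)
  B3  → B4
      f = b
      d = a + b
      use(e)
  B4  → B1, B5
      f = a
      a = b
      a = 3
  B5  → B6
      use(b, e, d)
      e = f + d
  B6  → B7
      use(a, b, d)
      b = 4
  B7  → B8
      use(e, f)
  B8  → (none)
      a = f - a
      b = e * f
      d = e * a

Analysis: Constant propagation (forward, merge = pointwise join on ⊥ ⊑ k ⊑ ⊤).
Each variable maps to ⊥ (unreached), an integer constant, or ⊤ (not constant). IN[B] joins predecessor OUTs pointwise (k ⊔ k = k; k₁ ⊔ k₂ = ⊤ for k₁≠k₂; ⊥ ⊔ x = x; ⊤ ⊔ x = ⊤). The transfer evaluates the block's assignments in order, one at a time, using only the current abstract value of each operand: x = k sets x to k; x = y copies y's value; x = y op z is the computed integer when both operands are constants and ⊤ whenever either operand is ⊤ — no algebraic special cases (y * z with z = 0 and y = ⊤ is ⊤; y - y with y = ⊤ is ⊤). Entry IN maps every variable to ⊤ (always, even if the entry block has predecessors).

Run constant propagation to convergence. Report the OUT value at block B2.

Answer: {a: -4, b: -3, c: ⊤, d: ⊤, e: ⊤, f: ⊤}

Derivation:
Fixpoint table:
  B0:  IN=(all ⊤)  OUT=(all ⊤)
  B1:  IN=(all ⊤)  OUT={a:-4, b:-3; rest ⊤}
  B2:  IN={a:-4, b:-3; rest ⊤}  OUT={a:-4, b:-3; rest ⊤}
  B3:  IN=(all ⊤)  OUT=(all ⊤)
  B4:  IN=(all ⊤)  OUT={a:3; rest ⊤}
  B5:  IN={a:3; rest ⊤}  OUT={a:3; rest ⊤}
  B6:  IN={a:3; rest ⊤}  OUT={a:3, b:4; rest ⊤}
  B7:  IN=(all ⊤)  OUT=(all ⊤)
  B8:  IN=(all ⊤)  OUT=(all ⊤)

Merge at B2: IN[B2] = OUT[B1] = {a: -4, b: -3, c: ⊤, d: ⊤, e: ⊤, f: ⊤}
Applying B2's transfer function to that IN value gives OUT[B2] (row B2 above).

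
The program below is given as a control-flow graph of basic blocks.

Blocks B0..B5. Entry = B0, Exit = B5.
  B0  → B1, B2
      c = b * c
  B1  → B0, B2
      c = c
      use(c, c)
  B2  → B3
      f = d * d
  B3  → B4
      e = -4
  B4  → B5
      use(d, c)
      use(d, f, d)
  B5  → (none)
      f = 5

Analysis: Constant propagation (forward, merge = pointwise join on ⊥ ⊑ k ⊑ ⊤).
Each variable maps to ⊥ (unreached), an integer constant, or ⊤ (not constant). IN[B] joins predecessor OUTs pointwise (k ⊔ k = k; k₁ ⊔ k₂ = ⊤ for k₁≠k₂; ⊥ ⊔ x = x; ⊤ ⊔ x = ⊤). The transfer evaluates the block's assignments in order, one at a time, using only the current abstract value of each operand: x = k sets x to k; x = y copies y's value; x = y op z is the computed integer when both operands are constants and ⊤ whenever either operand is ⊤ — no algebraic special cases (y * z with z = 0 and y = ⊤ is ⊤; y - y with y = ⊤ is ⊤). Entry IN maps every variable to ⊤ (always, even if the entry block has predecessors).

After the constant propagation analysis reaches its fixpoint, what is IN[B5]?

Answer: {a: ⊤, b: ⊤, c: ⊤, d: ⊤, e: -4, f: ⊤}

Derivation:
Converged values:
  B0: | IN=(all ⊤) | OUT=(all ⊤)
  B1: | IN=(all ⊤) | OUT=(all ⊤)
  B2: | IN=(all ⊤) | OUT=(all ⊤)
  B3: | IN=(all ⊤) | OUT={e:-4; rest ⊤}
  B4: | IN={e:-4; rest ⊤} | OUT={e:-4; rest ⊤}
  B5: | IN={e:-4; rest ⊤} | OUT={e:-4, f:5; rest ⊤}

Merge at B5: IN[B5] = OUT[B4] = {a: ⊤, b: ⊤, c: ⊤, d: ⊤, e: -4, f: ⊤}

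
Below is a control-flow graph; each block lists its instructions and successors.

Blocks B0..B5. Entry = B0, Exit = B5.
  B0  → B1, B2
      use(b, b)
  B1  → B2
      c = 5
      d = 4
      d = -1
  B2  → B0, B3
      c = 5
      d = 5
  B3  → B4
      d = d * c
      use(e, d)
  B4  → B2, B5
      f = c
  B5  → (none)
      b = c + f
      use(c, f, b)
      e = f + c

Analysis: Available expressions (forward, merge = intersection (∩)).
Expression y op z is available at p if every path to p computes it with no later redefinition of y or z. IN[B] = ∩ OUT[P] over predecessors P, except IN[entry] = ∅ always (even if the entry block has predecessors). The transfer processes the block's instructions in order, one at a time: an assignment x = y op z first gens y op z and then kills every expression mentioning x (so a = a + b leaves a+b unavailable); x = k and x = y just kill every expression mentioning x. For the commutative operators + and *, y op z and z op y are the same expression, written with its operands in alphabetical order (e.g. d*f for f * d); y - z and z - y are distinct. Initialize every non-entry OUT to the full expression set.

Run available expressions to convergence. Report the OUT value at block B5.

Per-block solution:
  B0: | IN={} | OUT={}
  B1: | IN={} | OUT={}
  B2: | IN={} | OUT={}
  B3: | IN={} | OUT={}
  B4: | IN={} | OUT={}
  B5: | IN={} | OUT={c+f}

Merge at B5: IN[B5] = OUT[B4] = {}
Applying B5's transfer function to that IN value gives OUT[B5] (row B5 above).

Answer: {c+f}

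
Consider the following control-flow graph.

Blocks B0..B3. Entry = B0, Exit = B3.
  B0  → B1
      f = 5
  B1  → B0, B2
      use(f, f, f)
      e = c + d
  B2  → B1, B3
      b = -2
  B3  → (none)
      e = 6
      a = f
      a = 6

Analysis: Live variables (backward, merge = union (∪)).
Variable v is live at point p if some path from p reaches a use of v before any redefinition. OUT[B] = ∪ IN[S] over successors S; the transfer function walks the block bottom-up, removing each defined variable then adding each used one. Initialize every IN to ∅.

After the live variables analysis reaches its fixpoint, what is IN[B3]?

Answer: {f}

Trace:
Converged values:
  B0:   IN={c, d}   OUT={c, d, f}
  B1:   IN={c, d, f}   OUT={c, d, f}
  B2:   IN={c, d, f}   OUT={c, d, f}
  B3:   IN={f}   OUT={}

B3 is the boundary node: OUT[B3] = {}
Applying B3's transfer function to that OUT value gives IN[B3] (row B3 above).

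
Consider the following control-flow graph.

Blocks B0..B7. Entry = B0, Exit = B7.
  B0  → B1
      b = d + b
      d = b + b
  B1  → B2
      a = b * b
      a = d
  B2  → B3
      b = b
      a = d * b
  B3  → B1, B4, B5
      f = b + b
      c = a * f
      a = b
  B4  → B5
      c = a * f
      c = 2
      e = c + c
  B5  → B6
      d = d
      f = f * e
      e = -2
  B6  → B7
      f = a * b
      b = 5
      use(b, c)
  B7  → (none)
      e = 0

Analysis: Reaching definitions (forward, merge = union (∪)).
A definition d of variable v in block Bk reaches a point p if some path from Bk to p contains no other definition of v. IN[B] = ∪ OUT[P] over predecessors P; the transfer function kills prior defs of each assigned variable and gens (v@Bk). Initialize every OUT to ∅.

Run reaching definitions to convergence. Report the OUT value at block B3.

Fixpoint table:
  B0: | IN={} | OUT={b@B0, d@B0}
  B1: | IN={a@B3, b@B0, b@B2, c@B3, d@B0, f@B3} | OUT={a@B1, b@B0, b@B2, c@B3, d@B0, f@B3}
  B2: | IN={a@B1, b@B0, b@B2, c@B3, d@B0, f@B3} | OUT={a@B2, b@B2, c@B3, d@B0, f@B3}
  B3: | IN={a@B2, b@B2, c@B3, d@B0, f@B3} | OUT={a@B3, b@B2, c@B3, d@B0, f@B3}
  B4: | IN={a@B3, b@B2, c@B3, d@B0, f@B3} | OUT={a@B3, b@B2, c@B4, d@B0, e@B4, f@B3}
  B5: | IN={a@B3, b@B2, c@B3, c@B4, d@B0, e@B4, f@B3} | OUT={a@B3, b@B2, c@B3, c@B4, d@B5, e@B5, f@B5}
  B6: | IN={a@B3, b@B2, c@B3, c@B4, d@B5, e@B5, f@B5} | OUT={a@B3, b@B6, c@B3, c@B4, d@B5, e@B5, f@B6}
  B7: | IN={a@B3, b@B6, c@B3, c@B4, d@B5, e@B5, f@B6} | OUT={a@B3, b@B6, c@B3, c@B4, d@B5, e@B7, f@B6}

Merge at B3: IN[B3] = OUT[B2] = {a@B2, b@B2, c@B3, d@B0, f@B3}
Applying B3's transfer function to that IN value gives OUT[B3] (row B3 above).

Answer: {a@B3, b@B2, c@B3, d@B0, f@B3}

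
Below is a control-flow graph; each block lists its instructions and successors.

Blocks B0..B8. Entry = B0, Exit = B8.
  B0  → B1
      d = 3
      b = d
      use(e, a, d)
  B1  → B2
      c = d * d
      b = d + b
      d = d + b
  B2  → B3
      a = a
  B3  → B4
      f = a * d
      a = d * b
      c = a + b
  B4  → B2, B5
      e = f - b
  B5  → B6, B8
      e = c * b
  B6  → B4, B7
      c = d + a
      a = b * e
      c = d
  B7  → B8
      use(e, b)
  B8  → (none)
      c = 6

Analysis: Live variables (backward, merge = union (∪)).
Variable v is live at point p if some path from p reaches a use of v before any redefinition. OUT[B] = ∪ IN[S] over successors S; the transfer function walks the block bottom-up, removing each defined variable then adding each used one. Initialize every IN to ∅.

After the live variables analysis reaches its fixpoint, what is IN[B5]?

Answer: {a, b, c, d, f}

Trace:
Converged values:
  B0: | IN={a, e} | OUT={a, b, d}
  B1: | IN={a, b, d} | OUT={a, b, d}
  B2: | IN={a, b, d} | OUT={a, b, d}
  B3: | IN={a, b, d} | OUT={a, b, c, d, f}
  B4: | IN={a, b, c, d, f} | OUT={a, b, c, d, f}
  B5: | IN={a, b, c, d, f} | OUT={a, b, d, e, f}
  B6: | IN={a, b, d, e, f} | OUT={a, b, c, d, e, f}
  B7: | IN={b, e} | OUT={}
  B8: | IN={} | OUT={}

Merge at B5: OUT[B5] = IN[B6] ⊔ IN[B8] = {a, b, d, e, f}
Applying B5's transfer function to that OUT value gives IN[B5] (row B5 above).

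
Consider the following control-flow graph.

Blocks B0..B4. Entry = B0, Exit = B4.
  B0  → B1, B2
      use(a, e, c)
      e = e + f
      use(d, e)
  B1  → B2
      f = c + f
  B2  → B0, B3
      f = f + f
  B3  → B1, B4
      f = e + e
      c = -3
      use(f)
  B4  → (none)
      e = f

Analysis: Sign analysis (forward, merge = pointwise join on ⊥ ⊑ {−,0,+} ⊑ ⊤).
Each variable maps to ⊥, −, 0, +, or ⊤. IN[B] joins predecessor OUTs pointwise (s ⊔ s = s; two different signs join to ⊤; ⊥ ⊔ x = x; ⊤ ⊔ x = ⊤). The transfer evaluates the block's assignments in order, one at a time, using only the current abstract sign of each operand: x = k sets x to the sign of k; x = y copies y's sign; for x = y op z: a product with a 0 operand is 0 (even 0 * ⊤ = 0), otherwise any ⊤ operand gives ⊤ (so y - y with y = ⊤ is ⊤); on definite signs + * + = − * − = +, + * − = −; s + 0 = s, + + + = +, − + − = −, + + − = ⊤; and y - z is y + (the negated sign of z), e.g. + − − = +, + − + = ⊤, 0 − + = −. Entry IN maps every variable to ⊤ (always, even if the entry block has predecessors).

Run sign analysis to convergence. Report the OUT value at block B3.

Answer: {a: ⊤, b: ⊤, c: -, d: ⊤, e: ⊤, f: ⊤}

Derivation:
Converged values:
  B0: | IN=(all ⊤) | OUT=(all ⊤)
  B1: | IN=(all ⊤) | OUT=(all ⊤)
  B2: | IN=(all ⊤) | OUT=(all ⊤)
  B3: | IN=(all ⊤) | OUT={c:-; rest ⊤}
  B4: | IN={c:-; rest ⊤} | OUT={c:-; rest ⊤}

Merge at B3: IN[B3] = OUT[B2] = {a: ⊤, b: ⊤, c: ⊤, d: ⊤, e: ⊤, f: ⊤}
Applying B3's transfer function to that IN value gives OUT[B3] (row B3 above).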